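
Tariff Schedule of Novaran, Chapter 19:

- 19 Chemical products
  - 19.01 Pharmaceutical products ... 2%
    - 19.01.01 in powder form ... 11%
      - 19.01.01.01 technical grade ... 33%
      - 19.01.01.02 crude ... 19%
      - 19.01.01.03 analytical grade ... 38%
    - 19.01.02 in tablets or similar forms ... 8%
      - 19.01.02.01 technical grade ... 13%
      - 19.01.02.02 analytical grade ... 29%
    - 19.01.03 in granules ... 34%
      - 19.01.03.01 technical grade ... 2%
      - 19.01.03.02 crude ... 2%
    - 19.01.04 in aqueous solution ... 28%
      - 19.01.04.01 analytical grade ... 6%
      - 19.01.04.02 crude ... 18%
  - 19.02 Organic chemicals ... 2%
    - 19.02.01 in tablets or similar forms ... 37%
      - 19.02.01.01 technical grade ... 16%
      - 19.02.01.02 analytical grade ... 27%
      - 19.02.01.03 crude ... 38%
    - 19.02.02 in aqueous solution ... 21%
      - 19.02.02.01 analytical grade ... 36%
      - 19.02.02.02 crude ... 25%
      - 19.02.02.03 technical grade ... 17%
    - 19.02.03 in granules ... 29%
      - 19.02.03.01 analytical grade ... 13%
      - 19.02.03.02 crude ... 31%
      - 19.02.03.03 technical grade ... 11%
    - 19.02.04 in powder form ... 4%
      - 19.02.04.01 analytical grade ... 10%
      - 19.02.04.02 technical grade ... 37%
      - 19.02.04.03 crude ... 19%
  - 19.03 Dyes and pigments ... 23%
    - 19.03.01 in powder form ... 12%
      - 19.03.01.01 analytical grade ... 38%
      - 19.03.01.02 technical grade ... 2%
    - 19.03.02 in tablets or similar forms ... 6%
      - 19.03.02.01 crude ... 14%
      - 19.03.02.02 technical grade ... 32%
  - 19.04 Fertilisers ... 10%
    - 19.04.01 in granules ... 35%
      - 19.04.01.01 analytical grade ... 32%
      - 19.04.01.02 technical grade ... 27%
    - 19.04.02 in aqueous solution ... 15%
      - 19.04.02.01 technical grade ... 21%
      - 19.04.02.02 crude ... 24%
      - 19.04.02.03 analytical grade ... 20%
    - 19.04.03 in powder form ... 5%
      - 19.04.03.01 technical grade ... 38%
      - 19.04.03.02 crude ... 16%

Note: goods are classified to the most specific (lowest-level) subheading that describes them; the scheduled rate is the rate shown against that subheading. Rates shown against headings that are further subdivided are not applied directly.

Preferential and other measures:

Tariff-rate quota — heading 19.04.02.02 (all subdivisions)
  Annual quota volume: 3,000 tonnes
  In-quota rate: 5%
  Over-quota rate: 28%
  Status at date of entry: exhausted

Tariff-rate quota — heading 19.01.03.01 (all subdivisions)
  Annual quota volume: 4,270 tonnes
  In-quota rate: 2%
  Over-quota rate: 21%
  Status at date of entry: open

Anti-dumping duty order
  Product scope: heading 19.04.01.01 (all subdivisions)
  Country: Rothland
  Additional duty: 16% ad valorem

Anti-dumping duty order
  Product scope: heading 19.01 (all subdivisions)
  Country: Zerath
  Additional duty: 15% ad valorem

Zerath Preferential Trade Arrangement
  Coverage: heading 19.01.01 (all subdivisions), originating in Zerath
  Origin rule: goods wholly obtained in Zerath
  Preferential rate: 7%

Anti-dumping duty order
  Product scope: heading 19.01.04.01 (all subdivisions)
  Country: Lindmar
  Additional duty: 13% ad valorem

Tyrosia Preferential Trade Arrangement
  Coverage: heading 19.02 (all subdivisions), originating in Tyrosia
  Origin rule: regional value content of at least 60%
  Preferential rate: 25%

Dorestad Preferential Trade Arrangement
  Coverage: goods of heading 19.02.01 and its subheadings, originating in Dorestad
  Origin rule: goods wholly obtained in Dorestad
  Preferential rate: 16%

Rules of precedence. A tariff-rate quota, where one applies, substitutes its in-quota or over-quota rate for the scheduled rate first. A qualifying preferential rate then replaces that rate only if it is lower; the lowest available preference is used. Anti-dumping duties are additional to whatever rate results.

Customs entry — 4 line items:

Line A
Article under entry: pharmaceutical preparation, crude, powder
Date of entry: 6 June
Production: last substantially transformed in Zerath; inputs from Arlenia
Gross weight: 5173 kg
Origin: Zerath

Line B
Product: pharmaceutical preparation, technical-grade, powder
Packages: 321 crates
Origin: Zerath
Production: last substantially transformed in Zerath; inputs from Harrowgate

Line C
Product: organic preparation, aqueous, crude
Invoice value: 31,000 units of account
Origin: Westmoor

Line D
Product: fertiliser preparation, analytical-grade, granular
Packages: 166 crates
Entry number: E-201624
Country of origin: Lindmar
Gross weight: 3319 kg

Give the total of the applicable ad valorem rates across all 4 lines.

139%

Line A: pharmaceutical → 19.01; powder → 19.01.01; crude → 19.01.01.02. Scheduled 19%. Zerath agreement on 19.01.01: not wholly obtained; anti-dumping (Zerath, 19.01): +15%; total 19% + 15% = 34%. → 34%.
Line B: pharmaceutical → 19.01; powder → 19.01.01; technical-grade → 19.01.01.01. Scheduled 33%. Zerath agreement on 19.01.01: not wholly obtained; anti-dumping (Zerath, 19.01): +15%; total 33% + 15% = 48%. → 48%.
Line C: organic → 19.02; aqueous → 19.02.02; crude → 19.02.02.02. Scheduled 25%. No special measure applies. → 25%.
Line D: fertiliser → 19.04; granular → 19.04.01; analytical-grade → 19.04.01.01. Scheduled 32%. No special measure applies. → 32%.
Sum: 34% + 48% + 25% + 32% = 139%.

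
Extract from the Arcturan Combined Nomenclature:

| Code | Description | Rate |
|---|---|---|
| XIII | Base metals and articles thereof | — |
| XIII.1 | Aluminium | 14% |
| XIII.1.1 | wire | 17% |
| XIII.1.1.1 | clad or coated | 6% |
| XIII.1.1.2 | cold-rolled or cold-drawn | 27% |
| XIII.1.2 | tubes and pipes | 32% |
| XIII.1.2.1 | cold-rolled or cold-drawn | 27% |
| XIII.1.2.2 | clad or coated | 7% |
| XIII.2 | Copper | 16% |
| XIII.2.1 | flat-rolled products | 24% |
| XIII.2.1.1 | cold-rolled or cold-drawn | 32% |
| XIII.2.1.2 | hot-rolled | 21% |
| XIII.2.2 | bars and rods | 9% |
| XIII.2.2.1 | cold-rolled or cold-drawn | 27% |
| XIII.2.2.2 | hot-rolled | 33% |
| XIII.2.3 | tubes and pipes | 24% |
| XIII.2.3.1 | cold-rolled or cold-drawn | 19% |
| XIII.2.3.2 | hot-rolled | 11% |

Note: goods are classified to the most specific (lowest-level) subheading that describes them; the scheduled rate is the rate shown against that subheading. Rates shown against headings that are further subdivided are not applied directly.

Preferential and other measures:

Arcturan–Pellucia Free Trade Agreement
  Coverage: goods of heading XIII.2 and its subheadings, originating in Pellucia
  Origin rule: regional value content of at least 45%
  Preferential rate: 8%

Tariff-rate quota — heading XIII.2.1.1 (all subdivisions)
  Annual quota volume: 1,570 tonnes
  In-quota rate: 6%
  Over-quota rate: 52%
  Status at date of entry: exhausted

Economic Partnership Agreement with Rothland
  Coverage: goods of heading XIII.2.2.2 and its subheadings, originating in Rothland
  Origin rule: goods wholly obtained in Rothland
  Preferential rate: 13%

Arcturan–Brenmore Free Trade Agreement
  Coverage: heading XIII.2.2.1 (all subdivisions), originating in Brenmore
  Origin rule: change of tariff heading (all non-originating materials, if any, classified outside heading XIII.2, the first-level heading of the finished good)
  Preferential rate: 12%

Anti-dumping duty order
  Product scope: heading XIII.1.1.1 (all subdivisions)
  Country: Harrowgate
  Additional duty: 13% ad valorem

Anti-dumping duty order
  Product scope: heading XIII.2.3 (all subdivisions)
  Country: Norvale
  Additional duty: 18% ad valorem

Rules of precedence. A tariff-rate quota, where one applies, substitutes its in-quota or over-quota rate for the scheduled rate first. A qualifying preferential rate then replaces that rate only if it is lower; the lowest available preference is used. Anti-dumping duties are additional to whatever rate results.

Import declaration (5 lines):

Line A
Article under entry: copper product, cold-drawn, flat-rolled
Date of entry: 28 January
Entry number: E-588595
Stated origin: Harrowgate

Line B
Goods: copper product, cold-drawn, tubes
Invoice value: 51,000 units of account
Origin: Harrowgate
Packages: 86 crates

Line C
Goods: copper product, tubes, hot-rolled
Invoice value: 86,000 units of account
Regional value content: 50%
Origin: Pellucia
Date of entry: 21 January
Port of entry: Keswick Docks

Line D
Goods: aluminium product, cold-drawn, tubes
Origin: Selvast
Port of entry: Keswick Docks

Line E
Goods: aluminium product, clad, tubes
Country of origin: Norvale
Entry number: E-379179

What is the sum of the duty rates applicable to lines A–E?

113%

Line A: copper → XIII.2; flat-rolled → XIII.2.1; cold-drawn → XIII.2.1.1. Scheduled 32%. quota on XIII.2.1.1 exhausted → over-quota 52%. → 52%.
Line B: copper → XIII.2; tubes → XIII.2.3; cold-drawn → XIII.2.3.1. Scheduled 19%. No special measure applies. → 19%.
Line C: copper → XIII.2; tubes → XIII.2.3; hot-rolled → XIII.2.3.2. Scheduled 11%. Pellucia agreement on XIII.2: RVC ≥ 45% → 8% available; preferential 8%. → 8%.
Line D: aluminium → XIII.1; tubes → XIII.1.2; cold-drawn → XIII.1.2.1. Scheduled 27%. No special measure applies. → 27%.
Line E: aluminium → XIII.1; tubes → XIII.1.2; clad → XIII.1.2.2. Scheduled 7%. No special measure applies. → 7%.
Sum: 52% + 19% + 8% + 27% + 7% = 113%.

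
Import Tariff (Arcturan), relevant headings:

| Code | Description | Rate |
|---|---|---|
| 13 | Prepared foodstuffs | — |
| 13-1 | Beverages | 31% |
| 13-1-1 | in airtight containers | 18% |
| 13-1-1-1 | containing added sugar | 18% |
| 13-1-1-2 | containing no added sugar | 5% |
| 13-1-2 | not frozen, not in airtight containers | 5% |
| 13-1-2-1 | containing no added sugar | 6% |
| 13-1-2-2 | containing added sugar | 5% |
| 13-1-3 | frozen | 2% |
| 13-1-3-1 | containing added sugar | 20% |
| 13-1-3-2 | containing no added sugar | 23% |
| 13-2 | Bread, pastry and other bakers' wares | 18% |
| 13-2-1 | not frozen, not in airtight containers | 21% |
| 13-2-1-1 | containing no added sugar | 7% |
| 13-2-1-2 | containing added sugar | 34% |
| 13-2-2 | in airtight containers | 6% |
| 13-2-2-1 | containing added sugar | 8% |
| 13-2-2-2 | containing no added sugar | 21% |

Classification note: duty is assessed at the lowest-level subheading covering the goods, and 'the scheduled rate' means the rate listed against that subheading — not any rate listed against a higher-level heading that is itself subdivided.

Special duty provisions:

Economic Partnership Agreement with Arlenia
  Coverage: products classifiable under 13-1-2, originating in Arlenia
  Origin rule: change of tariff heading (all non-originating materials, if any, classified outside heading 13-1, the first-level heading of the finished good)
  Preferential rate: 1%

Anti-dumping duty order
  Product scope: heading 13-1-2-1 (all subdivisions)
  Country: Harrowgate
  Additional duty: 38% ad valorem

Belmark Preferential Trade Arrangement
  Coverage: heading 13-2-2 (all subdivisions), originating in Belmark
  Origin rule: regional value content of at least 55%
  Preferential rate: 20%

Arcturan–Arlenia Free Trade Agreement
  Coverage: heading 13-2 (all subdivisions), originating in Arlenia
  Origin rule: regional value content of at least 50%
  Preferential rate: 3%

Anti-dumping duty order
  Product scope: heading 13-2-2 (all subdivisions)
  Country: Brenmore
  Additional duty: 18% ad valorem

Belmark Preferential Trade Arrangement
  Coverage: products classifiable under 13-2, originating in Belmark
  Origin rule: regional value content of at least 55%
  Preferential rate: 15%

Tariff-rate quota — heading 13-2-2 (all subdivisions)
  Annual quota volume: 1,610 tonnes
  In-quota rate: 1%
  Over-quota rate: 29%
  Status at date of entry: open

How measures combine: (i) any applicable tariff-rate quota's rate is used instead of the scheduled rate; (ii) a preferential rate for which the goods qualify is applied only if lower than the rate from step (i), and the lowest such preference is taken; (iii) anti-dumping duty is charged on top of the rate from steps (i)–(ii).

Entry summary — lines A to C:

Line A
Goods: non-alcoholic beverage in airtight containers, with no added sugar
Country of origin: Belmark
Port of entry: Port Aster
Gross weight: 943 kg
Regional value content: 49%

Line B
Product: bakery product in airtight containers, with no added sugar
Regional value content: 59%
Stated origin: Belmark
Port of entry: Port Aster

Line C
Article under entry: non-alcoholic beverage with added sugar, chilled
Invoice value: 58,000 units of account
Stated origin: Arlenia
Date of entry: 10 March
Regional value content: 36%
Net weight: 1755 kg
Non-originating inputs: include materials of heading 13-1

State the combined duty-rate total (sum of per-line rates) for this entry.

11%

Line A: non-alcoholic beverage → 13-1; in airtight containers → 13-1-1; with no added sugar → 13-1-1-2. Scheduled 5%. Belmark agreement on 13-2-2: 13-1-1-2 not covered; Belmark agreement on 13-2: 13-1-1-2 not covered. → 5%.
Line B: bakery product → 13-2; in airtight containers → 13-2-2; with no added sugar → 13-2-2-2. Scheduled 21%. quota on 13-2-2 open → in-quota 1%; Belmark agreement on 13-2-2: RVC ≥ 55% → 20% available; Belmark agreement on 13-2: RVC ≥ 55% → 15% available; preference 15% not lower than 1% → no reduction. → 1%.
Line C: non-alcoholic beverage → 13-1; chilled → 13-1-2; with added sugar → 13-1-2-2. Scheduled 5%. Arlenia agreement on 13-1-2: CTH not met; Arlenia agreement on 13-2: 13-1-2-2 not covered. → 5%.
Sum: 5% + 1% + 5% = 11%.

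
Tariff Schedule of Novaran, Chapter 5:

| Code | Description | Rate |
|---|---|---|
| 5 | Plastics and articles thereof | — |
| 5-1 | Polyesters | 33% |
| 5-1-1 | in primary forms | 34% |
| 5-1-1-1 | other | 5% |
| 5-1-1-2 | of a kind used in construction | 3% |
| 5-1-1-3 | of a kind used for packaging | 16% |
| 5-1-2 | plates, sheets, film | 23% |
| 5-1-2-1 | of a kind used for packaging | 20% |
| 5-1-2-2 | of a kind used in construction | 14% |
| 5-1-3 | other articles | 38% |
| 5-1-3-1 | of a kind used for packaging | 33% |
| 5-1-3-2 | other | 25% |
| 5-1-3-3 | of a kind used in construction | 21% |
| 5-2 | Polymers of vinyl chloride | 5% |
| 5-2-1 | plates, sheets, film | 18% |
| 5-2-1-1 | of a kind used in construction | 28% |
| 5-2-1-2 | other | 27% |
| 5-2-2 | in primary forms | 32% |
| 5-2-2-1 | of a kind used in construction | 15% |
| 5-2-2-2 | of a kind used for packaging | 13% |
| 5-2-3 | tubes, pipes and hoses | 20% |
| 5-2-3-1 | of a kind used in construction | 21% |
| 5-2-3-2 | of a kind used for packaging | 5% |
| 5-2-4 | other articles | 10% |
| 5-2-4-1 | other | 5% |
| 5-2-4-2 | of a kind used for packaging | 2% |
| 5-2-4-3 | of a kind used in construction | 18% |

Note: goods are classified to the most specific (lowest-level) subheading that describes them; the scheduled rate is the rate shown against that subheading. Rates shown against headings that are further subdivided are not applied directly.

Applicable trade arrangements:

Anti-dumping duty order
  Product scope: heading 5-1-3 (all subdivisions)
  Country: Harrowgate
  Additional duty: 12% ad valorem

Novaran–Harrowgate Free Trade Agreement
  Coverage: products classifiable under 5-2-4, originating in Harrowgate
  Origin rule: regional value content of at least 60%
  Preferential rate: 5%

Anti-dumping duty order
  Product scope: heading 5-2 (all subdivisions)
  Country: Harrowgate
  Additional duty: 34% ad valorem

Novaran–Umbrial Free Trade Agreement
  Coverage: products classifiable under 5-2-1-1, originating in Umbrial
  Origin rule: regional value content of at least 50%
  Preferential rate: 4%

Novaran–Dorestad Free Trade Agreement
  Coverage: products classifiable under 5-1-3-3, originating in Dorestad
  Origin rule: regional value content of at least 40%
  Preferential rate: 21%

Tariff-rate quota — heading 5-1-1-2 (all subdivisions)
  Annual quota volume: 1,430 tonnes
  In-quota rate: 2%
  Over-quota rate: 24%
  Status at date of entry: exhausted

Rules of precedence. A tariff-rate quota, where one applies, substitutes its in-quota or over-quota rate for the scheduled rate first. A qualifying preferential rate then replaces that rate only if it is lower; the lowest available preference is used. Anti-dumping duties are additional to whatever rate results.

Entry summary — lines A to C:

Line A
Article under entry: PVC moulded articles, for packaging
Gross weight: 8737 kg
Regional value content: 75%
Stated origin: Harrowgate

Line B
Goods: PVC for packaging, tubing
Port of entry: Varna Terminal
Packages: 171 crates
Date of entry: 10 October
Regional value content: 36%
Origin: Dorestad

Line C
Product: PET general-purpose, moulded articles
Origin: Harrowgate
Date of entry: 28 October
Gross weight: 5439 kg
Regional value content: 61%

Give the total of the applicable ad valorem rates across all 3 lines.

Line A: PVC → 5-2; moulded articles → 5-2-4; for packaging → 5-2-4-2. Scheduled 2%. Harrowgate agreement on 5-2-4: RVC ≥ 60% → 5% available; preference 5% not lower than 2% → no reduction; anti-dumping (Harrowgate, 5-2): +34%; total 2% + 34% = 36%. → 36%.
Line B: PVC → 5-2; tubing → 5-2-3; for packaging → 5-2-3-2. Scheduled 5%. Dorestad agreement on 5-1-3-3: 5-2-3-2 not covered. → 5%.
Line C: PET → 5-1; moulded articles → 5-1-3; general-purpose → 5-1-3-2. Scheduled 25%. Harrowgate agreement on 5-2-4: 5-1-3-2 not covered; anti-dumping (Harrowgate, 5-1-3): +12%; total 25% + 12% = 37%. → 37%.
Sum: 36% + 5% + 37% = 78%.

78%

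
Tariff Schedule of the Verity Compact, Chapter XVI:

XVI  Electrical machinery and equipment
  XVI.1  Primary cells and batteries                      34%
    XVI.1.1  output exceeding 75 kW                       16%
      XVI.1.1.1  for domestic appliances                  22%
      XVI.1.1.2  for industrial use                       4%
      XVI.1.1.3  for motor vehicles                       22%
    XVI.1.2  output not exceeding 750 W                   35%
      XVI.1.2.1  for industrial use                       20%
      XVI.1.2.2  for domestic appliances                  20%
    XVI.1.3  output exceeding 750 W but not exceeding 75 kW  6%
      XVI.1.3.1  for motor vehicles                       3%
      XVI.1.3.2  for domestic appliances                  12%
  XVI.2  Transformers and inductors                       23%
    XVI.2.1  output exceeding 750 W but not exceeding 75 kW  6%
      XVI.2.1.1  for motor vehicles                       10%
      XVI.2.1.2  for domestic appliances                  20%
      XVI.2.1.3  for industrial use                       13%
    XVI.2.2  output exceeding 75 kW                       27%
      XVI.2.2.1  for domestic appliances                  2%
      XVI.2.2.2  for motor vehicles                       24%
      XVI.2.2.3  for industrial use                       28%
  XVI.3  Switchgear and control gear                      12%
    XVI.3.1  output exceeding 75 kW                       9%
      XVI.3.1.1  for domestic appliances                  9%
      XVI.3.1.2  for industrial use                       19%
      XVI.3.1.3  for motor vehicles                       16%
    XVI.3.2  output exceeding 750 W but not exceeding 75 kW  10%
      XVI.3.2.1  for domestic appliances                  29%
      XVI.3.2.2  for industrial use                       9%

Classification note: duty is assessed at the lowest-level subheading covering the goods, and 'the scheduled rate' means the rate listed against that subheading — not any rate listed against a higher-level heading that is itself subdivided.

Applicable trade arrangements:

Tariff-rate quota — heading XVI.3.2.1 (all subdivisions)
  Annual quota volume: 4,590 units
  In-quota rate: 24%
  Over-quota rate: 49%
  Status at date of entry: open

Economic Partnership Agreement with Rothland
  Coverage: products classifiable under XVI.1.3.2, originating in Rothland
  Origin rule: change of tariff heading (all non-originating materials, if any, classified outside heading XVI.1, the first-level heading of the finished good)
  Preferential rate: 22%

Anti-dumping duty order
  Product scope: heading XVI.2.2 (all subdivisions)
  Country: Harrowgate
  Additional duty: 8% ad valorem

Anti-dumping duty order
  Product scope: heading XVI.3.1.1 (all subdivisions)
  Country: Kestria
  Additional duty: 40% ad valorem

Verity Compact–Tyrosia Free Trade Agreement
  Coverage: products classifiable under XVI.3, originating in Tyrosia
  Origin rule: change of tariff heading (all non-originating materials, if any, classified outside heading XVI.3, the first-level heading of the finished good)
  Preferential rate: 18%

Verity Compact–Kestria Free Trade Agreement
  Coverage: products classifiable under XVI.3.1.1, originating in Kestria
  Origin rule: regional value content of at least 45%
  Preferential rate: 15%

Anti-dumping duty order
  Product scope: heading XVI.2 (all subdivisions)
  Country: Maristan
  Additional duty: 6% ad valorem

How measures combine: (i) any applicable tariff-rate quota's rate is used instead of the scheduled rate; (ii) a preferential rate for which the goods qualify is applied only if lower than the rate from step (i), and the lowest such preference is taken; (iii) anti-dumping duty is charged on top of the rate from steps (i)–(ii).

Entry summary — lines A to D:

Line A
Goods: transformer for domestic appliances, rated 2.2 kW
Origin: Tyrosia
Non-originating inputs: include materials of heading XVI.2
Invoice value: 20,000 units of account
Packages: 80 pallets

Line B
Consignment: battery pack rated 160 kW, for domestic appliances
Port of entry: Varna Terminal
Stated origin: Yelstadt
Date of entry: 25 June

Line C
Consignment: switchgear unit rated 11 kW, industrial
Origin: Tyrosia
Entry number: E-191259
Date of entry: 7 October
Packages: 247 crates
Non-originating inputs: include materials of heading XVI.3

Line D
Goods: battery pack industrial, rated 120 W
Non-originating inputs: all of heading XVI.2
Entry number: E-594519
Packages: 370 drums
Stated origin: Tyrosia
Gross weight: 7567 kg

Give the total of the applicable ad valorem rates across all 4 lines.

71%

Line A: transformer → XVI.2; rated 2.2 kW → XVI.2.1; for domestic appliances → XVI.2.1.2. Scheduled 20%. Tyrosia agreement on XVI.3: XVI.2.1.2 not covered. → 20%.
Line B: battery pack → XVI.1; rated 160 kW → XVI.1.1; for domestic appliances → XVI.1.1.1. Scheduled 22%. No special measure applies. → 22%.
Line C: switchgear unit → XVI.3; rated 11 kW → XVI.3.2; industrial → XVI.3.2.2. Scheduled 9%. Tyrosia agreement on XVI.3: CTH not met. → 9%.
Line D: battery pack → XVI.1; rated 120 W → XVI.1.2; industrial → XVI.1.2.1. Scheduled 20%. Tyrosia agreement on XVI.3: XVI.1.2.1 not covered. → 20%.
Sum: 20% + 22% + 9% + 20% = 71%.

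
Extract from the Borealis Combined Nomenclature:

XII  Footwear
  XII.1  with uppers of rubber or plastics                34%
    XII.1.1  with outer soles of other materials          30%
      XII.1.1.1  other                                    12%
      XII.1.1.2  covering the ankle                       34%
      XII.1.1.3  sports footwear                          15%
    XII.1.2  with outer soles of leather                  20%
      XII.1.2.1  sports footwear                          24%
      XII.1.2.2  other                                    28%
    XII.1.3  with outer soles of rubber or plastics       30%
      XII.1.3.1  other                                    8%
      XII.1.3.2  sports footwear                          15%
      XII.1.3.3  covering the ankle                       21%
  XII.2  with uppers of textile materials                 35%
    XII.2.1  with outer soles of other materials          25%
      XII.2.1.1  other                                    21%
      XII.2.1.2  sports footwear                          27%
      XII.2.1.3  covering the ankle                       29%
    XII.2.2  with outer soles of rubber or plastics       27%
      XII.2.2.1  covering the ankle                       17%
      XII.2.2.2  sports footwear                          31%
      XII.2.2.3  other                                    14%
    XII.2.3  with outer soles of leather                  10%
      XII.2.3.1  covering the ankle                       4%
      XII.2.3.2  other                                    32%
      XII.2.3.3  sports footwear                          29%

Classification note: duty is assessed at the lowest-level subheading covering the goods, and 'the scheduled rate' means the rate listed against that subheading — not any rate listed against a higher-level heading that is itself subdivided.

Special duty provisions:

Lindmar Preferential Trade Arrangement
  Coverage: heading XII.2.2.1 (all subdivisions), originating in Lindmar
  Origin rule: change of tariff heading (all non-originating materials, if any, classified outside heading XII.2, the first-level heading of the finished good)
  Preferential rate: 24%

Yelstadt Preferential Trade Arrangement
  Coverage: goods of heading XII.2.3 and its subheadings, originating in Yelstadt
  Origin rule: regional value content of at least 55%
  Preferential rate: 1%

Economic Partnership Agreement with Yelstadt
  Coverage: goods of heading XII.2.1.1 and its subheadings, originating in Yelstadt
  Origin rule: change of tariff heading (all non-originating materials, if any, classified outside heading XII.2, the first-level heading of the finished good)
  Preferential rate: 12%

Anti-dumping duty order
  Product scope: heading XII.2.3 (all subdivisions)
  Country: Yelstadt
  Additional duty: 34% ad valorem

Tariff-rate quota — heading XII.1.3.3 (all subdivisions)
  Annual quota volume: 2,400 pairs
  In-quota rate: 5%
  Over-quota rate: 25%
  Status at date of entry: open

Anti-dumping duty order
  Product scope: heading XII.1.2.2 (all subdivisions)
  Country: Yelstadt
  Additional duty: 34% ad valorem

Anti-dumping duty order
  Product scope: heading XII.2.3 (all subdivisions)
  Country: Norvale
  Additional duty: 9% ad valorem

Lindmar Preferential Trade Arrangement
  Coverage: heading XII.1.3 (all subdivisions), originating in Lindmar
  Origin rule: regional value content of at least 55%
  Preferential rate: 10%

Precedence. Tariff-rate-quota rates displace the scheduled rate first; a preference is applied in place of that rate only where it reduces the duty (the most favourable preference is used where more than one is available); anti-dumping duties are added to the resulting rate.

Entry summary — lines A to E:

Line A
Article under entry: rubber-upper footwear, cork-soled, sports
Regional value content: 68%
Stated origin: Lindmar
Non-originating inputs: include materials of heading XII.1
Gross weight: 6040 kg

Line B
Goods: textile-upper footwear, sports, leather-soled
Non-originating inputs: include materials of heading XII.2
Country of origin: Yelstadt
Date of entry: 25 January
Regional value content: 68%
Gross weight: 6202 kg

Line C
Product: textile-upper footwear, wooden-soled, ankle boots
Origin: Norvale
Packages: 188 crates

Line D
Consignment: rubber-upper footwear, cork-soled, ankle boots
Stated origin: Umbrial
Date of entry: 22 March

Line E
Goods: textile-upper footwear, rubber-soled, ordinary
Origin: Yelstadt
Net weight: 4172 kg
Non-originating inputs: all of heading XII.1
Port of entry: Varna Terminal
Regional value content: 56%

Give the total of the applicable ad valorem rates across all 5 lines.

Line A: rubber-upper → XII.1; cork-soled → XII.1.1; sports → XII.1.1.3. Scheduled 15%. Lindmar agreement on XII.2.2.1: XII.1.1.3 not covered; Lindmar agreement on XII.1.3: XII.1.1.3 not covered. → 15%.
Line B: textile-upper → XII.2; leather-soled → XII.2.3; sports → XII.2.3.3. Scheduled 29%. Yelstadt agreement on XII.2.3: RVC ≥ 55% → 1% available; Yelstadt agreement on XII.2.1.1: XII.2.3.3 not covered; preferential 1%; anti-dumping (Yelstadt, XII.2.3): +34%; total 1% + 34% = 35%. → 35%.
Line C: textile-upper → XII.2; wooden-soled → XII.2.1; ankle boots → XII.2.1.3. Scheduled 29%. No special measure applies. → 29%.
Line D: rubber-upper → XII.1; cork-soled → XII.1.1; ankle boots → XII.1.1.2. Scheduled 34%. No special measure applies. → 34%.
Line E: textile-upper → XII.2; rubber-soled → XII.2.2; ordinary → XII.2.2.3. Scheduled 14%. Yelstadt agreement on XII.2.3: XII.2.2.3 not covered; Yelstadt agreement on XII.2.1.1: XII.2.2.3 not covered. → 14%.
Sum: 15% + 35% + 29% + 34% + 14% = 127%.

127%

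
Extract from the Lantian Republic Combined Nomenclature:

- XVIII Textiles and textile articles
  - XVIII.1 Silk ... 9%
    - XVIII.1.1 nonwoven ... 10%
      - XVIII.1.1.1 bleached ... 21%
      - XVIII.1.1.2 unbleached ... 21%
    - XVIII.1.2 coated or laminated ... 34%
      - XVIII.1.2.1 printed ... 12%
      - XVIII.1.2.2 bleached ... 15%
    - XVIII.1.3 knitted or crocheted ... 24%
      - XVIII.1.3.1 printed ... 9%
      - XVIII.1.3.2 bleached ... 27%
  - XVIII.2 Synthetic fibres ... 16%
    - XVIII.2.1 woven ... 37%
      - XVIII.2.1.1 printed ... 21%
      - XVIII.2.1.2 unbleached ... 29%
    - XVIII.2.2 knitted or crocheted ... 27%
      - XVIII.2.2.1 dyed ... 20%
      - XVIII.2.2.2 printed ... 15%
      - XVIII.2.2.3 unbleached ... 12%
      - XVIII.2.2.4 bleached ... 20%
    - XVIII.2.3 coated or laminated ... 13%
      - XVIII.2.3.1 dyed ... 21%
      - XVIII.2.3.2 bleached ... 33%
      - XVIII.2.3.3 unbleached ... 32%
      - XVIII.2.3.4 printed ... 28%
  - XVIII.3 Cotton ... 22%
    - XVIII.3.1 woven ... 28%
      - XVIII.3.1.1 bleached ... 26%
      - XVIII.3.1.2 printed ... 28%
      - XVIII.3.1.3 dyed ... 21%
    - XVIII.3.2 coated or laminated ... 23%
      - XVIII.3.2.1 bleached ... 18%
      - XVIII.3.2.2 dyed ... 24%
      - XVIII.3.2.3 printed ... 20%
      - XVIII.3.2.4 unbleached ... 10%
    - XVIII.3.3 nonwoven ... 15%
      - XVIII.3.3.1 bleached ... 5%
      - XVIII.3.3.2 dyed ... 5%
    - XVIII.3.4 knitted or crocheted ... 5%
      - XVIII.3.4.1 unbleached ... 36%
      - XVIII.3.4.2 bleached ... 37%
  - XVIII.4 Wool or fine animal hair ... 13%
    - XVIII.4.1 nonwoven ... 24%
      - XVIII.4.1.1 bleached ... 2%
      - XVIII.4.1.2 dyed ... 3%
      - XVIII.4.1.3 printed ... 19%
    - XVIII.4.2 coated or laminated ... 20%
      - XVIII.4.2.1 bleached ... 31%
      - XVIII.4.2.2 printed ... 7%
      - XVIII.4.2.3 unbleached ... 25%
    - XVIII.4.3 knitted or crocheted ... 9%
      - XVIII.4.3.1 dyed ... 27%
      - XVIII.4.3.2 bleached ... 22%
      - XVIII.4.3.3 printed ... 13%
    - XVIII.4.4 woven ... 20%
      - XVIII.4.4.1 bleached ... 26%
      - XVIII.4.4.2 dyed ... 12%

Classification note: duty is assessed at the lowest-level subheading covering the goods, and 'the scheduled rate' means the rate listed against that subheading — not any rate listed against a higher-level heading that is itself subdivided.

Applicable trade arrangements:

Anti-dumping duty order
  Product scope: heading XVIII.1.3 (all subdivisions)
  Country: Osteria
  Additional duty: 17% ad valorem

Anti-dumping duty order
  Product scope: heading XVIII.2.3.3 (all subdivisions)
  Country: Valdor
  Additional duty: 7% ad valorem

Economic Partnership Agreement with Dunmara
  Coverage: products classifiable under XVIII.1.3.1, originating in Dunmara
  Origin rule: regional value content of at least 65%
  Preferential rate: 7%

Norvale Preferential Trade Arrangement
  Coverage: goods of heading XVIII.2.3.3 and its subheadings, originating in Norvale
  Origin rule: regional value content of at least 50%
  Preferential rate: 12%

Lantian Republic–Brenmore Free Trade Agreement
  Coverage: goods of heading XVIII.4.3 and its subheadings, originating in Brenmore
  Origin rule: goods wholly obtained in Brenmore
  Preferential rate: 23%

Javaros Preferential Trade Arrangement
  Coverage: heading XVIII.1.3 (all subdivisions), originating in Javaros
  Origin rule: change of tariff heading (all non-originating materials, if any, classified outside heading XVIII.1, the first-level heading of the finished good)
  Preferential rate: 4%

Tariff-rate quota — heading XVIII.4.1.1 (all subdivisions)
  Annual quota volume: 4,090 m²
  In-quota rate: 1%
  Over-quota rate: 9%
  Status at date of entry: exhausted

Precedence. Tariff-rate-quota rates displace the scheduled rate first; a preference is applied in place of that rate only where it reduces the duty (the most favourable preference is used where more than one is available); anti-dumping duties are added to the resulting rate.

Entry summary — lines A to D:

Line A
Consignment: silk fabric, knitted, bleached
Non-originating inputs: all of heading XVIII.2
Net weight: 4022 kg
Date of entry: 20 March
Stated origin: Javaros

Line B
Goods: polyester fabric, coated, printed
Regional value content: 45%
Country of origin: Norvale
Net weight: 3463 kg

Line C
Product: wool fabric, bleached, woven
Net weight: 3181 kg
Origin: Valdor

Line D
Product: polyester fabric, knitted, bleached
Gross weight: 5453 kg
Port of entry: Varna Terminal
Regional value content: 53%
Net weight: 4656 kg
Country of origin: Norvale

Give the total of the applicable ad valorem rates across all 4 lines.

78%

Line A: silk → XVIII.1; knitted → XVIII.1.3; bleached → XVIII.1.3.2. Scheduled 27%. Javaros agreement on XVIII.1.3: CTH met → 4% available; preferential 4%. → 4%.
Line B: polyester → XVIII.2; coated → XVIII.2.3; printed → XVIII.2.3.4. Scheduled 28%. Norvale agreement on XVIII.2.3.3: XVIII.2.3.4 not covered. → 28%.
Line C: wool → XVIII.4; woven → XVIII.4.4; bleached → XVIII.4.4.1. Scheduled 26%. No special measure applies. → 26%.
Line D: polyester → XVIII.2; knitted → XVIII.2.2; bleached → XVIII.2.2.4. Scheduled 20%. Norvale agreement on XVIII.2.3.3: XVIII.2.2.4 not covered. → 20%.
Sum: 4% + 28% + 26% + 20% = 78%.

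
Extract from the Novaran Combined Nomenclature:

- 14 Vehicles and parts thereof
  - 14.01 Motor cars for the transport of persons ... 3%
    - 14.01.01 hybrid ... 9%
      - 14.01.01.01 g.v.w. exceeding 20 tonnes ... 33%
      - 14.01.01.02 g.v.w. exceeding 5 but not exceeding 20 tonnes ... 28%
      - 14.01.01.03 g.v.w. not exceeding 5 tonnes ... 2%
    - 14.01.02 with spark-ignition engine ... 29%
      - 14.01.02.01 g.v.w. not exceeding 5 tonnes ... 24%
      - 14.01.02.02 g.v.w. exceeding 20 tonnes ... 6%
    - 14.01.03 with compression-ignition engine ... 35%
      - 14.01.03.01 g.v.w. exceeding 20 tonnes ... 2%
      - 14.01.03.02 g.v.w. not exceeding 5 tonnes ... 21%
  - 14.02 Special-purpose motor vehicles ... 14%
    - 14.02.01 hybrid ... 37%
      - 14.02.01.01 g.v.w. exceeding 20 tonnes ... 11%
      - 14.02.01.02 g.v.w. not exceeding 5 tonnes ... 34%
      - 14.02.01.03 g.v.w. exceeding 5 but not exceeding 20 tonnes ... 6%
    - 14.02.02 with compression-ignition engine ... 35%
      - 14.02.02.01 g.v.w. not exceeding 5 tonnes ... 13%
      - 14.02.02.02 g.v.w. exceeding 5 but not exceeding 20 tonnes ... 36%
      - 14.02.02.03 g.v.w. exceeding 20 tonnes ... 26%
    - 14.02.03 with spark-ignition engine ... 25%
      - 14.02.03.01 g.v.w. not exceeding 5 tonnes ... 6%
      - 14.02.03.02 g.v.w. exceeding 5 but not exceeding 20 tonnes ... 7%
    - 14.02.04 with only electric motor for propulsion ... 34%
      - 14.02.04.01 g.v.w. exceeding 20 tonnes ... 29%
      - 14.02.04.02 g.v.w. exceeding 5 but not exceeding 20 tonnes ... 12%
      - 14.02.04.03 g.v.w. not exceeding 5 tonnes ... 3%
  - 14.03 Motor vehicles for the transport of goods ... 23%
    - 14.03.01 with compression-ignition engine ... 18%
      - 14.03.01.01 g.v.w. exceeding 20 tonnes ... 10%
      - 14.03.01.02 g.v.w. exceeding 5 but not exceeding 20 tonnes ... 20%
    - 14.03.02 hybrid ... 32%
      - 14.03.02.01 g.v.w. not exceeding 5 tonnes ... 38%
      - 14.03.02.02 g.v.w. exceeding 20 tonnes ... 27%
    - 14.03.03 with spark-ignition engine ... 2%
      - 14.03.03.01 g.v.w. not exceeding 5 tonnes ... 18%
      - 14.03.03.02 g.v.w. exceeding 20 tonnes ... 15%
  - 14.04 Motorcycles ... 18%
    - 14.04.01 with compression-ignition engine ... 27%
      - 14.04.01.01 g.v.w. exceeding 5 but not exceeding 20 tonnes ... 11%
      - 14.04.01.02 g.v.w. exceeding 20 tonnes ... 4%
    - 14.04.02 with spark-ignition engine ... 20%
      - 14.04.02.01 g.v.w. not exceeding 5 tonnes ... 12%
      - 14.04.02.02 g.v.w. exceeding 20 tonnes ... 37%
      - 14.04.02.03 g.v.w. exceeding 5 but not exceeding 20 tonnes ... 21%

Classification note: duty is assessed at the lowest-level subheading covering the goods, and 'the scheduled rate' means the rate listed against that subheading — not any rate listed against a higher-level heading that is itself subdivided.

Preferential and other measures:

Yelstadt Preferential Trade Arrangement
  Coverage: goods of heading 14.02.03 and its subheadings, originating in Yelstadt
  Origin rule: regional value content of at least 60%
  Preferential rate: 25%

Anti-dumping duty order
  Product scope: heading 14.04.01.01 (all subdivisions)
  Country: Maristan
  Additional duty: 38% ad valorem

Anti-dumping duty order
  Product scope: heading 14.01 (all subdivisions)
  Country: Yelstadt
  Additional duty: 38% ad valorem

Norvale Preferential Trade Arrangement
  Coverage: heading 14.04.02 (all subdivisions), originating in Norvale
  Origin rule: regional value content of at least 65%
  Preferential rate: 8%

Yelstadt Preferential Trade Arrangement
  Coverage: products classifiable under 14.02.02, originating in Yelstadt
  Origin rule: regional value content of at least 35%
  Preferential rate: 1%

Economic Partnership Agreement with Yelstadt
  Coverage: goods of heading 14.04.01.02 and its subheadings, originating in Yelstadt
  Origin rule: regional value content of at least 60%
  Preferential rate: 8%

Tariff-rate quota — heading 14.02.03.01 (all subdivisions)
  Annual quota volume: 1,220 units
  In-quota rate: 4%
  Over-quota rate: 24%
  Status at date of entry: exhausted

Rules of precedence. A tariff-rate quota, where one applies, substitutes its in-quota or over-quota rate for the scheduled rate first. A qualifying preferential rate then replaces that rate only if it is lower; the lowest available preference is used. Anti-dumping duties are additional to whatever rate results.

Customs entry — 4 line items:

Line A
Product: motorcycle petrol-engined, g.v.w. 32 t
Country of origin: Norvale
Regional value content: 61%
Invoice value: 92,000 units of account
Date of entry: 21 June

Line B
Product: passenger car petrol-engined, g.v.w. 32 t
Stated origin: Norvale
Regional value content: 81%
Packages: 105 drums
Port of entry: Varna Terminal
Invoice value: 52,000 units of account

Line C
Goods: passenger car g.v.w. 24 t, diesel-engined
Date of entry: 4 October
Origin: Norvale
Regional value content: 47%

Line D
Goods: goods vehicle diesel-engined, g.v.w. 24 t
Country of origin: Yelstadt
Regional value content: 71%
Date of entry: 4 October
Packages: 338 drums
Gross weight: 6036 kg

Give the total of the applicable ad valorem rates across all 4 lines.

Line A: motorcycle → 14.04; petrol-engined → 14.04.02; g.v.w. 32 t → 14.04.02.02. Scheduled 37%. Norvale agreement on 14.04.02: RVC < 65%. → 37%.
Line B: passenger car → 14.01; petrol-engined → 14.01.02; g.v.w. 32 t → 14.01.02.02. Scheduled 6%. Norvale agreement on 14.04.02: 14.01.02.02 not covered. → 6%.
Line C: passenger car → 14.01; diesel-engined → 14.01.03; g.v.w. 24 t → 14.01.03.01. Scheduled 2%. Norvale agreement on 14.04.02: 14.01.03.01 not covered. → 2%.
Line D: goods vehicle → 14.03; diesel-engined → 14.03.01; g.v.w. 24 t → 14.03.01.01. Scheduled 10%. Yelstadt agreement on 14.02.03: 14.03.01.01 not covered; Yelstadt agreement on 14.02.02: 14.03.01.01 not covered; Yelstadt agreement on 14.04.01.02: 14.03.01.01 not covered. → 10%.
Sum: 37% + 6% + 2% + 10% = 55%.

55%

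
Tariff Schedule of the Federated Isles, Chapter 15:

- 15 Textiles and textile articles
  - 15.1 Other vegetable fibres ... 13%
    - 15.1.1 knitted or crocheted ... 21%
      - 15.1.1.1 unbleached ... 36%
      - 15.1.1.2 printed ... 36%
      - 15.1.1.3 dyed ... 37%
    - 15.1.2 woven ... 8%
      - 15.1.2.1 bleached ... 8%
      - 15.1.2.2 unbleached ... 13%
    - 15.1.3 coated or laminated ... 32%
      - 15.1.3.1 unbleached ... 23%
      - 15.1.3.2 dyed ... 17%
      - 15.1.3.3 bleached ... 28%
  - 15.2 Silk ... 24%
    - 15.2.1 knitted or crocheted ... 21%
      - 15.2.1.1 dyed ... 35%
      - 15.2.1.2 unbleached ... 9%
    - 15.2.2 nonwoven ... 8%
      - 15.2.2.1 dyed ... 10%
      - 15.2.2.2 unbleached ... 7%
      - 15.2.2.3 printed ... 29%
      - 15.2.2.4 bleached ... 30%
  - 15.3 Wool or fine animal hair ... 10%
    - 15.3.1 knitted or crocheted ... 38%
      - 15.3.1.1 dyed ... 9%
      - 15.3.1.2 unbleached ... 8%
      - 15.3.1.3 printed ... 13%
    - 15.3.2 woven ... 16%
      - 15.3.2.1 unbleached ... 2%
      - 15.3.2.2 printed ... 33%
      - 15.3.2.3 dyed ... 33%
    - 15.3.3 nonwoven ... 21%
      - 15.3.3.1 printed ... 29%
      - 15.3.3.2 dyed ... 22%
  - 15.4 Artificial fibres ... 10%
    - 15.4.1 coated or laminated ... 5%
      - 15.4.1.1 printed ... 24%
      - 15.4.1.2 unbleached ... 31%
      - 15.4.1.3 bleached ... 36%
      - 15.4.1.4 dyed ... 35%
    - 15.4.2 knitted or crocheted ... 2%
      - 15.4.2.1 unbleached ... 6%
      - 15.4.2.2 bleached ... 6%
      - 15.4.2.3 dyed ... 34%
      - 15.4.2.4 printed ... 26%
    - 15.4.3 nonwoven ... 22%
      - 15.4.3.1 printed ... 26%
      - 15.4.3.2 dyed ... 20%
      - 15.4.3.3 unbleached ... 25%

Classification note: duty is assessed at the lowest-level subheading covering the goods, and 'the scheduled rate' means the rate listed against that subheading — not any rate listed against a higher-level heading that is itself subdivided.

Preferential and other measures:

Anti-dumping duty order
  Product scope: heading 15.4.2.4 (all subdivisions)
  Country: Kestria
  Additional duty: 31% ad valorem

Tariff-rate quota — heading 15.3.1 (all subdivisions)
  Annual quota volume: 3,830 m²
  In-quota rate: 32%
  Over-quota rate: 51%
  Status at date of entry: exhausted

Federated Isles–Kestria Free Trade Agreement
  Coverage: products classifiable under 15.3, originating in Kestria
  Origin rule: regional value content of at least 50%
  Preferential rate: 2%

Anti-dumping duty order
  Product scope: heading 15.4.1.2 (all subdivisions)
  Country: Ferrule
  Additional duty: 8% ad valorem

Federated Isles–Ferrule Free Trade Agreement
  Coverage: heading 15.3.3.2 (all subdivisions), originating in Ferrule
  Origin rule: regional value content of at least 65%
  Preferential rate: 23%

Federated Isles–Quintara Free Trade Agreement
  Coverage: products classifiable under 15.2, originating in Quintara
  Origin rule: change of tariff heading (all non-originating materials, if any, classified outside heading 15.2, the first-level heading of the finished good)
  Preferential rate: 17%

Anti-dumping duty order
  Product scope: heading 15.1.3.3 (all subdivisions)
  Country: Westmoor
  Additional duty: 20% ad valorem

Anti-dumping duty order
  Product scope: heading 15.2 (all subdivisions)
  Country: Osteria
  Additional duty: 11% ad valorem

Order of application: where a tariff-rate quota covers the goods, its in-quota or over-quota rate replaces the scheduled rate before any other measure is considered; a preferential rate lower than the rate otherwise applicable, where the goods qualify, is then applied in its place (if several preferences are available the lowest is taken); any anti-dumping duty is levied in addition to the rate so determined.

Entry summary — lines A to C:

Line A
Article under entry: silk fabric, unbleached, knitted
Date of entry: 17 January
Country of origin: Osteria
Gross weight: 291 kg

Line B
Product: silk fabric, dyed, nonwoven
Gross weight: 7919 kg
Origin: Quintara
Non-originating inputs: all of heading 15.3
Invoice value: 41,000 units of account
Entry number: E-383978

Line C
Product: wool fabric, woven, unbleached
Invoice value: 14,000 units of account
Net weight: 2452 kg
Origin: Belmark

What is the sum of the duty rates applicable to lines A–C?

32%

Line A: silk → 15.2; knitted → 15.2.1; unbleached → 15.2.1.2. Scheduled 9%. anti-dumping (Osteria, 15.2): +11%; total 9% + 11% = 20%. → 20%.
Line B: silk → 15.2; nonwoven → 15.2.2; dyed → 15.2.2.1. Scheduled 10%. Quintara agreement on 15.2: CTH met → 17% available; preference 17% not lower than 10% → no reduction. → 10%.
Line C: wool → 15.3; woven → 15.3.2; unbleached → 15.3.2.1. Scheduled 2%. No special measure applies. → 2%.
Sum: 20% + 10% + 2% = 32%.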